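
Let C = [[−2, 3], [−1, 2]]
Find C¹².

[[1, 0], [0, 1]]

C² = I (check: tr C = 0 and det C = −1), so C¹² = I since 12 is even.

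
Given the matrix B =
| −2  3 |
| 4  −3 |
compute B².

[[16, −15], [−20, 21]]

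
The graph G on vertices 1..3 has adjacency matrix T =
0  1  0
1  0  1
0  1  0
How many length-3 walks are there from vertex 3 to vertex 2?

The number of length-3 walks from vertex 3 to vertex 2 is entry (3,2) of T³, where T is the adjacency matrix.
T² = [[1, 0, 1], [0, 2, 0], [1, 0, 1]]
T³ = [[0, 2, 0], [2, 0, 2], [0, 2, 0]]

2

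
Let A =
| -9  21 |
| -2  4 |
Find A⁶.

[[4719, -13965], [1330, -3926]]

tr A = -5 and det A = 6, so the characteristic polynomial is λ² − (-5)λ + (6) with roots -3 and -2.
Eigenvectors give P = [[-7, 3], [-2, 1]] with P⁻¹ = [[-1, 3], [-2, 7]], and A = P·diag(-3, -2)·P⁻¹.
Then A⁶ = P·diag(729, 64)·P⁻¹ = [[-5103, 192], [-1458, 64]] · [[-1, 3], [-2, 7]] = [[4719, -13965], [1330, -3926]].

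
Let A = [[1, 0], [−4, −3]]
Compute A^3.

tr A = −2 and det A = −3, so the characteristic polynomial is λ² − (−2)λ + (−3) with roots −3 and 1.
Eigenvectors give P = [[0, −1], [1, 1]] with P⁻¹ = [[1, 1], [−1, 0]], and A = P·diag(−3, 1)·P⁻¹.
Then A^3 = P·diag(−27, 1)·P⁻¹ = [[0, −1], [−27, 1]] · [[1, 1], [−1, 0]] = [[1, 0], [−28, −27]].

[[1, 0], [−28, −27]]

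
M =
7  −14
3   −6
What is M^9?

M² = M (a projection; rank 1, trace 1), so M^9 = M.

[[7, −14], [3, −6]]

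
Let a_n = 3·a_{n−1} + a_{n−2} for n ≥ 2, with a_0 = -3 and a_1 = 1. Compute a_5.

10

With companion matrix T = [[3, 1], [1, 0]], [a_n, a_{n−1}]ᵀ = T·[a_{n−1}, a_{n−2}]ᵀ, so [a_5, a_4]ᵀ = T⁴·[a_1, a_0]ᵀ.
T⁴ = [[109, 33], [33, 10]], giving [a_5, a_4]ᵀ = [[10], [3]].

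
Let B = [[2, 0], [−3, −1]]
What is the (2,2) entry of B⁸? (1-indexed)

tr B = 1 and det B = −2, so the characteristic polynomial is λ² − (1)λ + (−2) with roots −1 and 2.
Eigenvectors give P = [[0, −1], [1, 1]] with P⁻¹ = [[1, 1], [−1, 0]], and B = P·diag(−1, 2)·P⁻¹.
Then B⁸ = P·diag(1, 256)·P⁻¹ = [[0, −256], [1, 256]] · [[1, 1], [−1, 0]] = [[256, 0], [−255, 1]].

1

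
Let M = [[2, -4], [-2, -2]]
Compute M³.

[[24, -48], [-24, -24]]

M² = [[12, 0], [0, 12]]
M³ = [[24, -48], [-24, -24]]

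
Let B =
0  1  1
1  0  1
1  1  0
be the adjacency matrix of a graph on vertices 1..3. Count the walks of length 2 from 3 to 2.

1

The number of length-2 walks from vertex 3 to vertex 2 is entry (3,2) of B^2, where B is the adjacency matrix.
B^2 = [[2, 1, 1], [1, 2, 1], [1, 1, 2]]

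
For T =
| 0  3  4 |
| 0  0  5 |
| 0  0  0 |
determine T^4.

T is strictly triangular, hence nilpotent: T^3 = 0, so T^4 = 0.

[[0, 0, 0], [0, 0, 0], [0, 0, 0]]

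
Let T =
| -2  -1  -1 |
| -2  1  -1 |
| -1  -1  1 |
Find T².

[[7, 2, 2], [3, 4, 0], [3, -1, 3]]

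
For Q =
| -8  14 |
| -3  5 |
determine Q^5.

[[-218, 434], [-93, 185]]

tr Q = -3 and det Q = 2, so the characteristic polynomial is λ² − (-3)λ + (2) with roots -1 and -2.
Eigenvectors give P = [[2, 7], [1, 3]] with P⁻¹ = [[-3, 7], [1, -2]], and Q = P·diag(-1, -2)·P⁻¹.
Then Q^5 = P·diag(-1, -32)·P⁻¹ = [[-2, -224], [-1, -96]] · [[-3, 7], [1, -2]] = [[-218, 434], [-93, 185]].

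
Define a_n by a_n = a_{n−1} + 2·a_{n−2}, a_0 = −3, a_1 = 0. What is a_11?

With companion matrix T = [[1, 2], [1, 0]], [a_n, a_{n−1}]ᵀ = T·[a_{n−1}, a_{n−2}]ᵀ, so [a_11, a_10]ᵀ = T¹⁰·[a_1, a_0]ᵀ.
T¹⁰ = [[683, 682], [341, 342]], giving [a_11, a_10]ᵀ = [[−2046], [−1026]].

−2046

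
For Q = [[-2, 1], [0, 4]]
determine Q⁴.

[[16, 40], [0, 256]]

Q² = [[4, 2], [0, 16]]
Q³ = [[-8, 12], [0, 64]]
Q⁴ = [[16, 40], [0, 256]]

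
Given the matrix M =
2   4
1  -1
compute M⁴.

[[68, 52], [13, 29]]

M² = [[8, 4], [1, 5]]
M³ = [[20, 28], [7, -1]]
M⁴ = [[68, 52], [13, 29]]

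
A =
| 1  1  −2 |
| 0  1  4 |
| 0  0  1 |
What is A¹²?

[[1, 12, 240], [0, 1, 48], [0, 0, 1]]

A = I + N where N = [[0, 1, −2], [0, 0, 4], [0, 0, 0]] is strictly upper-triangular, so N³ = 0.
(I + N)¹² = I + 12·N + 66·N² = [[1, 12, 240], [0, 1, 48], [0, 0, 1]].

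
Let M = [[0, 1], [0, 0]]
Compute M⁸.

[[0, 0], [0, 0]]

M is strictly triangular, hence nilpotent: M² = 0, so M⁸ = 0.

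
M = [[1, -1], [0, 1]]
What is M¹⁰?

[[1, -10], [0, 1]]

M = I + N where N = [[0, -1], [0, 0]] is strictly upper-triangular, so N² = 0.
(I + N)¹⁰ = I + 10·N = [[1, -10], [0, 1]].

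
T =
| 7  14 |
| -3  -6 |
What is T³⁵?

[[7, 14], [-3, -6]]

T² = T (a projection; rank 1, trace 1), so T³⁵ = T.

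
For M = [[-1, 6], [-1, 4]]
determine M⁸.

[[-509, 1530], [-255, 766]]

tr M = 3 and det M = 2, so the characteristic polynomial is λ² − (3)λ + (2) with roots 2 and 1.
Eigenvectors give P = [[-2, 3], [-1, 1]] with P⁻¹ = [[1, -3], [1, -2]], and M = P·diag(2, 1)·P⁻¹.
Then M⁸ = P·diag(256, 1)·P⁻¹ = [[-512, 3], [-256, 1]] · [[1, -3], [1, -2]] = [[-509, 1530], [-255, 766]].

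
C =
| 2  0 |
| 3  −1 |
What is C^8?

[[256, 0], [255, 1]]

tr C = 1 and det C = −2, so the characteristic polynomial is λ² − (1)λ + (−2) with roots −1 and 2.
Eigenvectors give P = [[0, 1], [−1, 1]] with P⁻¹ = [[1, −1], [1, 0]], and C = P·diag(−1, 2)·P⁻¹.
Then C^8 = P·diag(1, 256)·P⁻¹ = [[0, 256], [−1, 256]] · [[1, −1], [1, 0]] = [[256, 0], [255, 1]].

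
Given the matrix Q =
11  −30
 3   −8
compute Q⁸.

[[2551, −7650], [765, −2294]]

tr Q = 3 and det Q = 2, so the characteristic polynomial is λ² − (3)λ + (2) with roots 2 and 1.
Eigenvectors give P = [[10, 3], [3, 1]] with P⁻¹ = [[1, −3], [−3, 10]], and Q = P·diag(2, 1)·P⁻¹.
Then Q⁸ = P·diag(256, 1)·P⁻¹ = [[2560, 3], [768, 1]] · [[1, −3], [−3, 10]] = [[2551, −7650], [765, −2294]].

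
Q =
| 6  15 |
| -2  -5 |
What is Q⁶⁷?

Q² = Q (a projection; rank 1, trace 1), so Q⁶⁷ = Q.

[[6, 15], [-2, -5]]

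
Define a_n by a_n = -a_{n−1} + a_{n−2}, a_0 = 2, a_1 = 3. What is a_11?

With companion matrix A = [[-1, 1], [1, 0]], [a_n, a_{n−1}]ᵀ = A·[a_{n−1}, a_{n−2}]ᵀ, so [a_11, a_10]ᵀ = A¹⁰·[a_1, a_0]ᵀ.
A¹⁰ = [[89, -55], [-55, 34]], giving [a_11, a_10]ᵀ = [[157], [-97]].

157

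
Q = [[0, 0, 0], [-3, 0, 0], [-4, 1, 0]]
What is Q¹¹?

[[0, 0, 0], [0, 0, 0], [0, 0, 0]]

Q is strictly triangular, hence nilpotent: Q³ = 0, so Q¹¹ = 0.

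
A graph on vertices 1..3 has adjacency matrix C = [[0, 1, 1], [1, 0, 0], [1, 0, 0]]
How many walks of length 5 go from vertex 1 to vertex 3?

The number of length-5 walks from vertex 1 to vertex 3 is entry (1,3) of C^5, where C is the adjacency matrix.
C^2 = [[2, 0, 0], [0, 1, 1], [0, 1, 1]]
C^3 = [[0, 2, 2], [2, 0, 0], [2, 0, 0]]
C^4 = [[4, 0, 0], [0, 2, 2], [0, 2, 2]]
C^5 = [[0, 4, 4], [4, 0, 0], [4, 0, 0]]

4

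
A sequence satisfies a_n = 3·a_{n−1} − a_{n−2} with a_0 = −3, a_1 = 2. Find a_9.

8129

With companion matrix M = [[3, −1], [1, 0]], [a_n, a_{n−1}]ᵀ = M·[a_{n−1}, a_{n−2}]ᵀ, so [a_9, a_8]ᵀ = M^8·[a_1, a_0]ᵀ.
M^8 = [[2584, −987], [987, −377]], giving [a_9, a_8]ᵀ = [[8129], [3105]].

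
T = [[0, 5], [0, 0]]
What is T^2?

T is strictly triangular, hence nilpotent: T^2 = 0, so T^2 = 0.

[[0, 0], [0, 0]]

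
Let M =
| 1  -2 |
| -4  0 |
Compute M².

[[9, -2], [-4, 8]]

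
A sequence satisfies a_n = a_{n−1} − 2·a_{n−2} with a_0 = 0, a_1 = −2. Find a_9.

34

With companion matrix Q = [[1, −2], [1, 0]], [a_n, a_{n−1}]ᵀ = Q·[a_{n−1}, a_{n−2}]ᵀ, so [a_9, a_8]ᵀ = Q⁸·[a_1, a_0]ᵀ.
Q⁸ = [[−17, 6], [−3, −14]], giving [a_9, a_8]ᵀ = [[34], [6]].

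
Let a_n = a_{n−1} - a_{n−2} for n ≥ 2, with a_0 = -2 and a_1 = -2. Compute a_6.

-2

With companion matrix T = [[1, -1], [1, 0]], [a_n, a_{n−1}]ᵀ = T·[a_{n−1}, a_{n−2}]ᵀ, so [a_6, a_5]ᵀ = T^5·[a_1, a_0]ᵀ.
T^5 = [[0, 1], [-1, 1]], giving [a_6, a_5]ᵀ = [[-2], [0]].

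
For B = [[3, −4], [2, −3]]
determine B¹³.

B² = I (check: tr B = 0 and det B = −1), so B¹³ = B since 13 is odd.

[[3, −4], [2, −3]]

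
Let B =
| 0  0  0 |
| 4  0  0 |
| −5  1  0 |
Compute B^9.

B is strictly triangular, hence nilpotent: B^3 = 0, so B^9 = 0.

[[0, 0, 0], [0, 0, 0], [0, 0, 0]]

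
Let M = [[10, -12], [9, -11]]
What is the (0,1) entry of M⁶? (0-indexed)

tr M = -1 and det M = -2, so the characteristic polynomial is λ² − (-1)λ + (-2) with roots 1 and -2.
Eigenvectors give P = [[-4, -1], [-3, -1]] with P⁻¹ = [[-1, 1], [3, -4]], and M = P·diag(1, -2)·P⁻¹.
Then M⁶ = P·diag(1, 64)·P⁻¹ = [[-4, -64], [-3, -64]] · [[-1, 1], [3, -4]] = [[-188, 252], [-189, 253]].

252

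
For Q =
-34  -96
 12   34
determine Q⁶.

[[64, 0], [0, 64]]

tr Q = 0 and det Q = -4, so the characteristic polynomial is λ² − (0)λ + (-4) with roots -2 and 2.
Eigenvectors give P = [[-3, -8], [1, 3]] with P⁻¹ = [[-3, -8], [1, 3]], and Q = P·diag(-2, 2)·P⁻¹.
Then Q⁶ = P·diag(64, 64)·P⁻¹ = [[-192, -512], [64, 192]] · [[-3, -8], [1, 3]] = [[64, 0], [0, 64]].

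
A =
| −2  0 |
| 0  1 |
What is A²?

[[4, 0], [0, 1]]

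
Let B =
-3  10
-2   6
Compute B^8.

[[-1019, 2550], [-510, 1276]]

tr B = 3 and det B = 2, so the characteristic polynomial is λ² − (3)λ + (2) with roots 1 and 2.
Eigenvectors give P = [[5, 2], [2, 1]] with P⁻¹ = [[1, -2], [-2, 5]], and B = P·diag(1, 2)·P⁻¹.
Then B^8 = P·diag(1, 256)·P⁻¹ = [[5, 512], [2, 256]] · [[1, -2], [-2, 5]] = [[-1019, 2550], [-510, 1276]].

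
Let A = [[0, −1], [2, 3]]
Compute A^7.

[[−126, −127], [254, 255]]

tr A = 3 and det A = 2, so the characteristic polynomial is λ² − (3)λ + (2) with roots 1 and 2.
Eigenvectors give P = [[−1, 1], [1, −2]] with P⁻¹ = [[−2, −1], [−1, −1]], and A = P·diag(1, 2)·P⁻¹.
Then A^7 = P·diag(1, 128)·P⁻¹ = [[−1, 128], [1, −256]] · [[−2, −1], [−1, −1]] = [[−126, −127], [254, 255]].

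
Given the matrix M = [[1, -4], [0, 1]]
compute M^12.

[[1, -48], [0, 1]]

M = I + N where N = [[0, -4], [0, 0]] is strictly upper-triangular, so N^2 = 0.
(I + N)^12 = I + 12·N = [[1, -48], [0, 1]].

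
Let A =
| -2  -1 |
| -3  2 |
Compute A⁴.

A² = [[7, 0], [0, 7]]
A³ = [[-14, -7], [-21, 14]]
A⁴ = [[49, 0], [0, 49]]

[[49, 0], [0, 49]]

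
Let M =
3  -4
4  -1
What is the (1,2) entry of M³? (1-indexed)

36

M² = [[-7, -8], [8, -15]]
M³ = [[-53, 36], [-36, -17]]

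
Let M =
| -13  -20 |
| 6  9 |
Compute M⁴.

[[481, 800], [-240, -399]]

tr M = -4 and det M = 3, so the characteristic polynomial is λ² − (-4)λ + (3) with roots -1 and -3.
Eigenvectors give P = [[-5, 2], [3, -1]] with P⁻¹ = [[1, 2], [3, 5]], and M = P·diag(-1, -3)·P⁻¹.
Then M⁴ = P·diag(1, 81)·P⁻¹ = [[-5, 162], [3, -81]] · [[1, 2], [3, 5]] = [[481, 800], [-240, -399]].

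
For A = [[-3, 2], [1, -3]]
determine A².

[[11, -12], [-6, 11]]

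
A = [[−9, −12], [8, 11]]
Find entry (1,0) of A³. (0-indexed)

tr A = 2 and det A = −3, so the characteristic polynomial is λ² − (2)λ + (−3) with roots 3 and −1.
Eigenvectors give P = [[−1, 3], [1, −2]] with P⁻¹ = [[2, 3], [1, 1]], and A = P·diag(3, −1)·P⁻¹.
Then A³ = P·diag(27, −1)·P⁻¹ = [[−27, −3], [27, 2]] · [[2, 3], [1, 1]] = [[−57, −84], [56, 83]].

56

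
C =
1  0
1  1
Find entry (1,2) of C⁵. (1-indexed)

0

C = I + N where N = [[0, 0], [1, 0]] is strictly lower-triangular, so N² = 0.
(I + N)⁵ = I + 5·N = [[1, 0], [5, 1]].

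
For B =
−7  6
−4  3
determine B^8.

[[19681, −19680], [13120, −13119]]

tr B = −4 and det B = 3, so the characteristic polynomial is λ² − (−4)λ + (3) with roots −3 and −1.
Eigenvectors give P = [[−3, −1], [−2, −1]] with P⁻¹ = [[−1, 1], [2, −3]], and B = P·diag(−3, −1)·P⁻¹.
Then B^8 = P·diag(6561, 1)·P⁻¹ = [[−19683, −1], [−13122, −1]] · [[−1, 1], [2, −3]] = [[19681, −19680], [13120, −13119]].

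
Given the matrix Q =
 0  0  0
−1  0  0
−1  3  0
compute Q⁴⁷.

Q is strictly triangular, hence nilpotent: Q³ = 0, so Q⁴⁷ = 0.

[[0, 0, 0], [0, 0, 0], [0, 0, 0]]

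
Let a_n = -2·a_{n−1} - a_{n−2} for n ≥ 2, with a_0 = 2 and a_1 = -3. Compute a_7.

-9

With companion matrix M = [[-2, -1], [1, 0]], [a_n, a_{n−1}]ᵀ = M·[a_{n−1}, a_{n−2}]ᵀ, so [a_7, a_6]ᵀ = M⁶·[a_1, a_0]ᵀ.
M⁶ = [[7, 6], [-6, -5]], giving [a_7, a_6]ᵀ = [[-9], [8]].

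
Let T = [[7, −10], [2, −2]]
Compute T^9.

[[96367, −191710], [38342, −76172]]

tr T = 5 and det T = 6, so the characteristic polynomial is λ² − (5)λ + (6) with roots 2 and 3.
Eigenvectors give P = [[2, 5], [1, 2]] with P⁻¹ = [[−2, 5], [1, −2]], and T = P·diag(2, 3)·P⁻¹.
Then T^9 = P·diag(512, 19683)·P⁻¹ = [[1024, 98415], [512, 39366]] · [[−2, 5], [1, −2]] = [[96367, −191710], [38342, −76172]].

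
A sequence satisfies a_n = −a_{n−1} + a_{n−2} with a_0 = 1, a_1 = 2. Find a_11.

With companion matrix C = [[−1, 1], [1, 0]], [a_n, a_{n−1}]ᵀ = C·[a_{n−1}, a_{n−2}]ᵀ, so [a_11, a_10]ᵀ = C¹⁰·[a_1, a_0]ᵀ.
C¹⁰ = [[89, −55], [−55, 34]], giving [a_11, a_10]ᵀ = [[123], [−76]].

123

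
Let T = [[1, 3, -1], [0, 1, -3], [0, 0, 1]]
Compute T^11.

T = I + N where N = [[0, 3, -1], [0, 0, -3], [0, 0, 0]] is strictly upper-triangular, so N^3 = 0.
(I + N)^11 = I + 11·N + 55·N^2 = [[1, 33, -506], [0, 1, -33], [0, 0, 1]].

[[1, 33, -506], [0, 1, -33], [0, 0, 1]]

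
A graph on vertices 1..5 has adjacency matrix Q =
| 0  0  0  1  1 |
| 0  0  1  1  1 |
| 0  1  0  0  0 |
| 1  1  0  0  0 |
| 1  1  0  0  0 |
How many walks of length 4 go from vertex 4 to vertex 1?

The number of length-4 walks from vertex 4 to vertex 1 is entry (4,1) of Q⁴, where Q is the adjacency matrix.
Q² = [[2, 2, 0, 0, 0], [2, 3, 0, 0, 0], [0, 0, 1, 1, 1], [0, 0, 1, 2, 2], [0, 0, 1, 2, 2]]
Q³ = [[0, 0, 2, 4, 4], [0, 0, 3, 5, 5], [2, 3, 0, 0, 0], [4, 5, 0, 0, 0], [4, 5, 0, 0, 0]]
Q⁴ = [[8, 10, 0, 0, 0], [10, 13, 0, 0, 0], [0, 0, 3, 5, 5], [0, 0, 5, 9, 9], [0, 0, 5, 9, 9]]

0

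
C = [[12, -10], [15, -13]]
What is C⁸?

[[-12354, 12610], [-18915, 19171]]

tr C = -1 and det C = -6, so the characteristic polynomial is λ² − (-1)λ + (-6) with roots 2 and -3.
Eigenvectors give P = [[1, -2], [1, -3]] with P⁻¹ = [[3, -2], [1, -1]], and C = P·diag(2, -3)·P⁻¹.
Then C⁸ = P·diag(256, 6561)·P⁻¹ = [[256, -13122], [256, -19683]] · [[3, -2], [1, -1]] = [[-12354, 12610], [-18915, 19171]].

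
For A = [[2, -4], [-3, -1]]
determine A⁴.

[[268, -116], [-87, 181]]

A² = [[16, -4], [-3, 13]]
A³ = [[44, -60], [-45, -1]]
A⁴ = [[268, -116], [-87, 181]]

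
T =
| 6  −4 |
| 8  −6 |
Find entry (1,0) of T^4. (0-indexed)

0

tr T = 0 and det T = −4, so the characteristic polynomial is λ² − (0)λ + (−4) with roots 2 and −2.
Eigenvectors give P = [[−1, −1], [−1, −2]] with P⁻¹ = [[−2, 1], [1, −1]], and T = P·diag(2, −2)·P⁻¹.
Then T^4 = P·diag(16, 16)·P⁻¹ = [[−16, −16], [−16, −32]] · [[−2, 1], [1, −1]] = [[16, 0], [0, 16]].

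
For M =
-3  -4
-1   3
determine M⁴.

[[169, 0], [0, 169]]

M² = [[13, 0], [0, 13]]
M³ = [[-39, -52], [-13, 39]]
M⁴ = [[169, 0], [0, 169]]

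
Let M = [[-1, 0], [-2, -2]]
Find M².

[[1, 0], [6, 4]]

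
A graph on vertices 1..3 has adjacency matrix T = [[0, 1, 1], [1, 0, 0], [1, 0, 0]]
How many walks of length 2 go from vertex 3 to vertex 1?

0

The number of length-2 walks from vertex 3 to vertex 1 is entry (3,1) of T², where T is the adjacency matrix.
T² = [[2, 0, 0], [0, 1, 1], [0, 1, 1]]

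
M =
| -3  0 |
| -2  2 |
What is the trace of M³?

M² = [[9, 0], [2, 4]]
M³ = [[-27, 0], [-14, 8]]

-19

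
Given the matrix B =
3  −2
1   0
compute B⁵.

[[63, −62], [31, −30]]

tr B = 3 and det B = 2, so the characteristic polynomial is λ² − (3)λ + (2) with roots 2 and 1.
Eigenvectors give P = [[2, −1], [1, −1]] with P⁻¹ = [[1, −1], [1, −2]], and B = P·diag(2, 1)·P⁻¹.
Then B⁵ = P·diag(32, 1)·P⁻¹ = [[64, −1], [32, −1]] · [[1, −1], [1, −2]] = [[63, −62], [31, −30]].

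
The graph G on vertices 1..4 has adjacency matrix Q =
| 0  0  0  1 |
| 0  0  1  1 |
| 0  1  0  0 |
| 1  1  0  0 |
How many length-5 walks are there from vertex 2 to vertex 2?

0

The number of length-5 walks from vertex 2 to vertex 2 is entry (2,2) of Q^5, where Q is the adjacency matrix.
Q^2 = [[1, 1, 0, 0], [1, 2, 0, 0], [0, 0, 1, 1], [0, 0, 1, 2]]
Q^3 = [[0, 0, 1, 2], [0, 0, 2, 3], [1, 2, 0, 0], [2, 3, 0, 0]]
Q^4 = [[2, 3, 0, 0], [3, 5, 0, 0], [0, 0, 2, 3], [0, 0, 3, 5]]
Q^5 = [[0, 0, 3, 5], [0, 0, 5, 8], [3, 5, 0, 0], [5, 8, 0, 0]]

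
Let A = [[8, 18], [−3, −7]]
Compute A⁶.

tr A = 1 and det A = −2, so the characteristic polynomial is λ² − (1)λ + (−2) with roots −1 and 2.
Eigenvectors give P = [[−2, 3], [1, −1]] with P⁻¹ = [[1, 3], [1, 2]], and A = P·diag(−1, 2)·P⁻¹.
Then A⁶ = P·diag(1, 64)·P⁻¹ = [[−2, 192], [1, −64]] · [[1, 3], [1, 2]] = [[190, 378], [−63, −125]].

[[190, 378], [−63, −125]]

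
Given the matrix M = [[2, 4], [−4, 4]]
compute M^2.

[[−12, 24], [−24, 0]]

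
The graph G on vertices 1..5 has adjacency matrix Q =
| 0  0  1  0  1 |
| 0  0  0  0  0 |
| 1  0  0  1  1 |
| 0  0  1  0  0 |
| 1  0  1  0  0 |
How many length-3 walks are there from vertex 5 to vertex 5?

The number of length-3 walks from vertex 5 to vertex 5 is entry (5,5) of Q³, where Q is the adjacency matrix.
Q² = [[2, 0, 1, 1, 1], [0, 0, 0, 0, 0], [1, 0, 3, 0, 1], [1, 0, 0, 1, 1], [1, 0, 1, 1, 2]]
Q³ = [[2, 0, 4, 1, 3], [0, 0, 0, 0, 0], [4, 0, 2, 3, 4], [1, 0, 3, 0, 1], [3, 0, 4, 1, 2]]

2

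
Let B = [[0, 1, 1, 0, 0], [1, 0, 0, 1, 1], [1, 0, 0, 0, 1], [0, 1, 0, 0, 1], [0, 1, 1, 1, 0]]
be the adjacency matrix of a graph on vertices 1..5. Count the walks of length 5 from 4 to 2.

The number of length-5 walks from vertex 4 to vertex 2 is entry (4,2) of B⁵, where B is the adjacency matrix.
B² = [[2, 0, 0, 1, 2], [0, 3, 2, 1, 1], [0, 2, 2, 1, 0], [1, 1, 1, 2, 1], [2, 1, 0, 1, 3]]
B³ = [[0, 5, 4, 2, 1], [5, 2, 1, 4, 6], [4, 1, 0, 2, 5], [2, 4, 2, 2, 4], [1, 6, 5, 4, 2]]
B⁴ = [[9, 3, 1, 6, 11], [3, 15, 11, 8, 7], [1, 11, 9, 6, 3], [6, 8, 6, 8, 8], [11, 7, 3, 8, 15]]
B⁵ = [[4, 26, 20, 14, 10], [26, 18, 10, 22, 34], [20, 10, 4, 14, 26], [14, 22, 14, 16, 22], [10, 34, 26, 22, 18]]

22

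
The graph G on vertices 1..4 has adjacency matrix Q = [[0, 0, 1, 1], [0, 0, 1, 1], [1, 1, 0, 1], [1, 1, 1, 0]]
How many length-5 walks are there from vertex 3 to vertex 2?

The number of length-5 walks from vertex 3 to vertex 2 is entry (3,2) of Q⁵, where Q is the adjacency matrix.
Q² = [[2, 2, 1, 1], [2, 2, 1, 1], [1, 1, 3, 2], [1, 1, 2, 3]]
Q³ = [[2, 2, 5, 5], [2, 2, 5, 5], [5, 5, 4, 5], [5, 5, 5, 4]]
Q⁴ = [[10, 10, 9, 9], [10, 10, 9, 9], [9, 9, 15, 14], [9, 9, 14, 15]]
Q⁵ = [[18, 18, 29, 29], [18, 18, 29, 29], [29, 29, 32, 33], [29, 29, 33, 32]]

29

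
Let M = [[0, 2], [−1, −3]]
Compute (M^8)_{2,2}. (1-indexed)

tr M = −3 and det M = 2, so the characteristic polynomial is λ² − (−3)λ + (2) with roots −1 and −2.
Eigenvectors give P = [[2, 1], [−1, −1]] with P⁻¹ = [[1, 1], [−1, −2]], and M = P·diag(−1, −2)·P⁻¹.
Then M^8 = P·diag(1, 256)·P⁻¹ = [[2, 256], [−1, −256]] · [[1, 1], [−1, −2]] = [[−254, −510], [255, 511]].

511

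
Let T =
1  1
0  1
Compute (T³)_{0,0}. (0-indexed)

T = I + N where N = [[0, 1], [0, 0]] is strictly upper-triangular, so N² = 0.
(I + N)³ = I + 3·N = [[1, 3], [0, 1]].

1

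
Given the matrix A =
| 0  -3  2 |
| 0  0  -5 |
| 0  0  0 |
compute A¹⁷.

[[0, 0, 0], [0, 0, 0], [0, 0, 0]]

A is strictly triangular, hence nilpotent: A³ = 0, so A¹⁷ = 0.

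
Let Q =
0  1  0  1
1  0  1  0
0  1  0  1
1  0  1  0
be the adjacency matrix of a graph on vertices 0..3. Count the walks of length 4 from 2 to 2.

8

The number of length-4 walks from vertex 2 to vertex 2 is entry (2,2) of Q⁴, where Q is the adjacency matrix.
Q² = [[2, 0, 2, 0], [0, 2, 0, 2], [2, 0, 2, 0], [0, 2, 0, 2]]
Q³ = [[0, 4, 0, 4], [4, 0, 4, 0], [0, 4, 0, 4], [4, 0, 4, 0]]
Q⁴ = [[8, 0, 8, 0], [0, 8, 0, 8], [8, 0, 8, 0], [0, 8, 0, 8]]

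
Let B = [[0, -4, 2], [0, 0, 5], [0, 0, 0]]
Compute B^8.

[[0, 0, 0], [0, 0, 0], [0, 0, 0]]

B is strictly triangular, hence nilpotent: B^3 = 0, so B^8 = 0.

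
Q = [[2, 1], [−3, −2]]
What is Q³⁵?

Q² = I (check: tr Q = 0 and det Q = −1), so Q³⁵ = Q since 35 is odd.

[[2, 1], [−3, −2]]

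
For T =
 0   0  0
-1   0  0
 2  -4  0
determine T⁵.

T is strictly triangular, hence nilpotent: T³ = 0, so T⁵ = 0.

[[0, 0, 0], [0, 0, 0], [0, 0, 0]]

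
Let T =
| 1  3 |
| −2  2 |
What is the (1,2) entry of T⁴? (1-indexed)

−63

T² = [[−5, 9], [−6, −2]]
T³ = [[−23, 3], [−2, −22]]
T⁴ = [[−29, −63], [42, −50]]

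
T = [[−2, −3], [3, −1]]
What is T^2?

[[−5, 9], [−9, −8]]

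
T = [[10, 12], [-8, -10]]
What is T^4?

tr T = 0 and det T = -4, so the characteristic polynomial is λ² − (0)λ + (-4) with roots 2 and -2.
Eigenvectors give P = [[-3, 1], [2, -1]] with P⁻¹ = [[-1, -1], [-2, -3]], and T = P·diag(2, -2)·P⁻¹.
Then T^4 = P·diag(16, 16)·P⁻¹ = [[-48, 16], [32, -16]] · [[-1, -1], [-2, -3]] = [[16, 0], [0, 16]].

[[16, 0], [0, 16]]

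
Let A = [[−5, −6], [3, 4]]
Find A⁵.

tr A = −1 and det A = −2, so the characteristic polynomial is λ² − (−1)λ + (−2) with roots −2 and 1.
Eigenvectors give P = [[−2, 1], [1, −1]] with P⁻¹ = [[−1, −1], [−1, −2]], and A = P·diag(−2, 1)·P⁻¹.
Then A⁵ = P·diag(−32, 1)·P⁻¹ = [[64, 1], [−32, −1]] · [[−1, −1], [−1, −2]] = [[−65, −66], [33, 34]].

[[−65, −66], [33, 34]]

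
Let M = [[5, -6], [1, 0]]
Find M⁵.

[[665, -1266], [211, -390]]

tr M = 5 and det M = 6, so the characteristic polynomial is λ² − (5)λ + (6) with roots 2 and 3.
Eigenvectors give P = [[-2, -3], [-1, -1]] with P⁻¹ = [[1, -3], [-1, 2]], and M = P·diag(2, 3)·P⁻¹.
Then M⁵ = P·diag(32, 243)·P⁻¹ = [[-64, -729], [-32, -243]] · [[1, -3], [-1, 2]] = [[665, -1266], [211, -390]].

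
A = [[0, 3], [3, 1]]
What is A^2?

[[9, 3], [3, 10]]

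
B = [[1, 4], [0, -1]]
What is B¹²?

[[1, 0], [0, 1]]

B² = I (check: tr B = 0 and det B = -1), so B¹² = I since 12 is even.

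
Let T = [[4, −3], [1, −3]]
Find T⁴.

T² = [[13, −3], [1, 6]]
T³ = [[49, −30], [10, −21]]
T⁴ = [[166, −57], [19, 33]]

[[166, −57], [19, 33]]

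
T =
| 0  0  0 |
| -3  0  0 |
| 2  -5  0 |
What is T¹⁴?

[[0, 0, 0], [0, 0, 0], [0, 0, 0]]

T is strictly triangular, hence nilpotent: T³ = 0, so T¹⁴ = 0.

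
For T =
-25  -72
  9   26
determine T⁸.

[[-2039, -6120], [765, 2296]]

tr T = 1 and det T = -2, so the characteristic polynomial is λ² − (1)λ + (-2) with roots -1 and 2.
Eigenvectors give P = [[-3, -8], [1, 3]] with P⁻¹ = [[-3, -8], [1, 3]], and T = P·diag(-1, 2)·P⁻¹.
Then T⁸ = P·diag(1, 256)·P⁻¹ = [[-3, -2048], [1, 768]] · [[-3, -8], [1, 3]] = [[-2039, -6120], [765, 2296]].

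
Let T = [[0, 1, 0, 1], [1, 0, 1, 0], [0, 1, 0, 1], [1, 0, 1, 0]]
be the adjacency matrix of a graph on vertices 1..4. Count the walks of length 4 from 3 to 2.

The number of length-4 walks from vertex 3 to vertex 2 is entry (3,2) of T⁴, where T is the adjacency matrix.
T² = [[2, 0, 2, 0], [0, 2, 0, 2], [2, 0, 2, 0], [0, 2, 0, 2]]
T³ = [[0, 4, 0, 4], [4, 0, 4, 0], [0, 4, 0, 4], [4, 0, 4, 0]]
T⁴ = [[8, 0, 8, 0], [0, 8, 0, 8], [8, 0, 8, 0], [0, 8, 0, 8]]

0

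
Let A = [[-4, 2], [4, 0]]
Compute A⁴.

A² = [[24, -8], [-16, 8]]
A³ = [[-128, 48], [96, -32]]
A⁴ = [[704, -256], [-512, 192]]

[[704, -256], [-512, 192]]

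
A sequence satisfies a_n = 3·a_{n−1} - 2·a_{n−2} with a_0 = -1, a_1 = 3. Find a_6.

With companion matrix B = [[3, -2], [1, 0]], [a_n, a_{n−1}]ᵀ = B·[a_{n−1}, a_{n−2}]ᵀ, so [a_6, a_5]ᵀ = B⁵·[a_1, a_0]ᵀ.
B⁵ = [[63, -62], [31, -30]], giving [a_6, a_5]ᵀ = [[251], [123]].

251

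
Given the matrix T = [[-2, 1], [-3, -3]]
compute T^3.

T^2 = [[1, -5], [15, 6]]
T^3 = [[13, 16], [-48, -3]]

[[13, 16], [-48, -3]]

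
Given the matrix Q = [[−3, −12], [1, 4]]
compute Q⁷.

[[−3, −12], [1, 4]]

Q² = Q (a projection; rank 1, trace 1), so Q⁷ = Q.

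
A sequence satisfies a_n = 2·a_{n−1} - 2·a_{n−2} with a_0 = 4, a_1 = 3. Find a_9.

With companion matrix C = [[2, -2], [1, 0]], [a_n, a_{n−1}]ᵀ = C·[a_{n−1}, a_{n−2}]ᵀ, so [a_9, a_8]ᵀ = C⁸·[a_1, a_0]ᵀ.
C⁸ = [[16, 0], [0, 16]], giving [a_9, a_8]ᵀ = [[48], [64]].

48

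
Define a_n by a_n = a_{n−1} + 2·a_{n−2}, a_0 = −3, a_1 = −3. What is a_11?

With companion matrix Q = [[1, 2], [1, 0]], [a_n, a_{n−1}]ᵀ = Q·[a_{n−1}, a_{n−2}]ᵀ, so [a_11, a_10]ᵀ = Q^10·[a_1, a_0]ᵀ.
Q^10 = [[683, 682], [341, 342]], giving [a_11, a_10]ᵀ = [[−4095], [−2049]].

−4095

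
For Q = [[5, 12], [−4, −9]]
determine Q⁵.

tr Q = −4 and det Q = 3, so the characteristic polynomial is λ² − (−4)λ + (3) with roots −1 and −3.
Eigenvectors give P = [[−2, 3], [1, −2]] with P⁻¹ = [[−2, −3], [−1, −2]], and Q = P·diag(−1, −3)·P⁻¹.
Then Q⁵ = P·diag(−1, −243)·P⁻¹ = [[2, −729], [−1, 486]] · [[−2, −3], [−1, −2]] = [[725, 1452], [−484, −969]].

[[725, 1452], [−484, −969]]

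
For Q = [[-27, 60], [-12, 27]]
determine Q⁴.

tr Q = 0 and det Q = -9, so the characteristic polynomial is λ² − (0)λ + (-9) with roots 3 and -3.
Eigenvectors give P = [[2, 5], [1, 2]] with P⁻¹ = [[-2, 5], [1, -2]], and Q = P·diag(3, -3)·P⁻¹.
Then Q⁴ = P·diag(81, 81)·P⁻¹ = [[162, 405], [81, 162]] · [[-2, 5], [1, -2]] = [[81, 0], [0, 81]].

[[81, 0], [0, 81]]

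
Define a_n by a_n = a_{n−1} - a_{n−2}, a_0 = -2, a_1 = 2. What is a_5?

-4

With companion matrix A = [[1, -1], [1, 0]], [a_n, a_{n−1}]ᵀ = A·[a_{n−1}, a_{n−2}]ᵀ, so [a_5, a_4]ᵀ = A⁴·[a_1, a_0]ᵀ.
A⁴ = [[-1, 1], [-1, 0]], giving [a_5, a_4]ᵀ = [[-4], [-2]].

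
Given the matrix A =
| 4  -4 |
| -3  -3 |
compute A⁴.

[[796, -196], [-147, 453]]

A² = [[28, -4], [-3, 21]]
A³ = [[124, -100], [-75, -51]]
A⁴ = [[796, -196], [-147, 453]]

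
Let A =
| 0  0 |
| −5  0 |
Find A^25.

[[0, 0], [0, 0]]

A is strictly triangular, hence nilpotent: A^2 = 0, so A^25 = 0.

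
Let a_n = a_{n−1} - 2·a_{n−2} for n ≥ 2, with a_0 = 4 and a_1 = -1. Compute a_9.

With companion matrix Q = [[1, -2], [1, 0]], [a_n, a_{n−1}]ᵀ = Q·[a_{n−1}, a_{n−2}]ᵀ, so [a_9, a_8]ᵀ = Q⁸·[a_1, a_0]ᵀ.
Q⁸ = [[-17, 6], [-3, -14]], giving [a_9, a_8]ᵀ = [[41], [-53]].

41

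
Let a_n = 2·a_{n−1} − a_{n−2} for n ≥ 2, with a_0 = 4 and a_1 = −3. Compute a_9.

−59

With companion matrix A = [[2, −1], [1, 0]], [a_n, a_{n−1}]ᵀ = A·[a_{n−1}, a_{n−2}]ᵀ, so [a_9, a_8]ᵀ = A⁸·[a_1, a_0]ᵀ.
A⁸ = [[9, −8], [8, −7]], giving [a_9, a_8]ᵀ = [[−59], [−52]].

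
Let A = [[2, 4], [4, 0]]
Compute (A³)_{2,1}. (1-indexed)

80

A² = [[20, 8], [8, 16]]
A³ = [[72, 80], [80, 32]]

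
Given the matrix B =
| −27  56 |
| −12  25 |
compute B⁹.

tr B = −2 and det B = −3, so the characteristic polynomial is λ² − (−2)λ + (−3) with roots 1 and −3.
Eigenvectors give P = [[2, 7], [1, 3]] with P⁻¹ = [[−3, 7], [1, −2]], and B = P·diag(1, −3)·P⁻¹.
Then B⁹ = P·diag(1, −19683)·P⁻¹ = [[2, −137781], [1, −59049]] · [[−3, 7], [1, −2]] = [[−137787, 275576], [−59052, 118105]].

[[−137787, 275576], [−59052, 118105]]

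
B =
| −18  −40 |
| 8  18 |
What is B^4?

tr B = 0 and det B = −4, so the characteristic polynomial is λ² − (0)λ + (−4) with roots −2 and 2.
Eigenvectors give P = [[5, −2], [−2, 1]] with P⁻¹ = [[1, 2], [2, 5]], and B = P·diag(−2, 2)·P⁻¹.
Then B^4 = P·diag(16, 16)·P⁻¹ = [[80, −32], [−32, 16]] · [[1, 2], [2, 5]] = [[16, 0], [0, 16]].

[[16, 0], [0, 16]]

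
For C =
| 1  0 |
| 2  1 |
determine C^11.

[[1, 0], [22, 1]]

C = I + N where N = [[0, 0], [2, 0]] is strictly lower-triangular, so N^2 = 0.
(I + N)^11 = I + 11·N = [[1, 0], [22, 1]].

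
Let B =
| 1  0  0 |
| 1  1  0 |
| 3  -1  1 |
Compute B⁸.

B = I + N where N = [[0, 0, 0], [1, 0, 0], [3, -1, 0]] is strictly lower-triangular, so N³ = 0.
(I + N)⁸ = I + 8·N + 28·N² = [[1, 0, 0], [8, 1, 0], [-4, -8, 1]].

[[1, 0, 0], [8, 1, 0], [-4, -8, 1]]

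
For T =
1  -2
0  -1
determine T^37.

[[1, -2], [0, -1]]

T² = I (check: tr T = 0 and det T = -1), so T^37 = T since 37 is odd.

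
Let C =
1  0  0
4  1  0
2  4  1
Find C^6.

C = I + N where N = [[0, 0, 0], [4, 0, 0], [2, 4, 0]] is strictly lower-triangular, so N^3 = 0.
(I + N)^6 = I + 6·N + 15·N^2 = [[1, 0, 0], [24, 1, 0], [252, 24, 1]].

[[1, 0, 0], [24, 1, 0], [252, 24, 1]]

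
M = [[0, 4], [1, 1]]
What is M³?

M² = [[4, 4], [1, 5]]
M³ = [[4, 20], [5, 9]]

[[4, 20], [5, 9]]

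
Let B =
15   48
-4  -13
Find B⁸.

[[26241, 78720], [-6560, -19679]]

tr B = 2 and det B = -3, so the characteristic polynomial is λ² − (2)λ + (-3) with roots -1 and 3.
Eigenvectors give P = [[-3, 4], [1, -1]] with P⁻¹ = [[1, 4], [1, 3]], and B = P·diag(-1, 3)·P⁻¹.
Then B⁸ = P·diag(1, 6561)·P⁻¹ = [[-3, 26244], [1, -6561]] · [[1, 4], [1, 3]] = [[26241, 78720], [-6560, -19679]].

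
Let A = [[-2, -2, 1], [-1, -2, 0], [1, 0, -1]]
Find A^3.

[[-25, -30, 10], [-15, -20, 5], [10, 10, -5]]

A^2 = [[7, 8, -3], [4, 6, -1], [-3, -2, 2]]
A^3 = [[-25, -30, 10], [-15, -20, 5], [10, 10, -5]]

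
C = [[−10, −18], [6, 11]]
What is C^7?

tr C = 1 and det C = −2, so the characteristic polynomial is λ² − (1)λ + (−2) with roots 2 and −1.
Eigenvectors give P = [[3, 2], [−2, −1]] with P⁻¹ = [[−1, −2], [2, 3]], and C = P·diag(2, −1)·P⁻¹.
Then C^7 = P·diag(128, −1)·P⁻¹ = [[384, −2], [−256, 1]] · [[−1, −2], [2, 3]] = [[−388, −774], [258, 515]].

[[−388, −774], [258, 515]]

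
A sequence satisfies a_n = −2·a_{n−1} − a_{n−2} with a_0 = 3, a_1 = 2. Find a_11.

With companion matrix M = [[−2, −1], [1, 0]], [a_n, a_{n−1}]ᵀ = M·[a_{n−1}, a_{n−2}]ᵀ, so [a_11, a_10]ᵀ = M^10·[a_1, a_0]ᵀ.
M^10 = [[11, 10], [−10, −9]], giving [a_11, a_10]ᵀ = [[52], [−47]].

52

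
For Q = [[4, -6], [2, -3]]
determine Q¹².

Q² = Q (a projection; rank 1, trace 1), so Q¹² = Q.

[[4, -6], [2, -3]]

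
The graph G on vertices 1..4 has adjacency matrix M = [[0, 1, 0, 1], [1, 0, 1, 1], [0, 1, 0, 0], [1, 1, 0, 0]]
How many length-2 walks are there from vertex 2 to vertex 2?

The number of length-2 walks from vertex 2 to vertex 2 is entry (2,2) of M², where M is the adjacency matrix.
M² = [[2, 1, 1, 1], [1, 3, 0, 1], [1, 0, 1, 1], [1, 1, 1, 2]]

3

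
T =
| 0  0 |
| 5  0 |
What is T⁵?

T is strictly triangular, hence nilpotent: T² = 0, so T⁵ = 0.

[[0, 0], [0, 0]]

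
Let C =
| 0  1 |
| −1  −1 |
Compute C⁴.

C² = [[−1, −1], [1, 0]]
C³ = [[1, 0], [0, 1]]
C⁴ = [[0, 1], [−1, −1]]

[[0, 1], [−1, −1]]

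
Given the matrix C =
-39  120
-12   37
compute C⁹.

[[-196839, 590520], [-59052, 177157]]

tr C = -2 and det C = -3, so the characteristic polynomial is λ² − (-2)λ + (-3) with roots 1 and -3.
Eigenvectors give P = [[3, 10], [1, 3]] with P⁻¹ = [[-3, 10], [1, -3]], and C = P·diag(1, -3)·P⁻¹.
Then C⁹ = P·diag(1, -19683)·P⁻¹ = [[3, -196830], [1, -59049]] · [[-3, 10], [1, -3]] = [[-196839, 590520], [-59052, 177157]].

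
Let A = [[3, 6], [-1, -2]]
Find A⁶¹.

[[3, 6], [-1, -2]]

A² = A (a projection; rank 1, trace 1), so A⁶¹ = A.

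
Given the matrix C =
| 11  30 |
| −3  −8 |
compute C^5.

[[311, 930], [−93, −278]]

tr C = 3 and det C = 2, so the characteristic polynomial is λ² − (3)λ + (2) with roots 2 and 1.
Eigenvectors give P = [[10, 3], [−3, −1]] with P⁻¹ = [[1, 3], [−3, −10]], and C = P·diag(2, 1)·P⁻¹.
Then C^5 = P·diag(32, 1)·P⁻¹ = [[320, 3], [−96, −1]] · [[1, 3], [−3, −10]] = [[311, 930], [−93, −278]].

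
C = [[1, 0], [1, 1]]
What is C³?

[[1, 0], [3, 1]]

C = I + N where N = [[0, 0], [1, 0]] is strictly lower-triangular, so N² = 0.
(I + N)³ = I + 3·N = [[1, 0], [3, 1]].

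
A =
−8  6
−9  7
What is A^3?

[[−26, 18], [−27, 19]]

tr A = −1 and det A = −2, so the characteristic polynomial is λ² − (−1)λ + (−2) with roots 1 and −2.
Eigenvectors give P = [[−2, −1], [−3, −1]] with P⁻¹ = [[1, −1], [−3, 2]], and A = P·diag(1, −2)·P⁻¹.
Then A^3 = P·diag(1, −8)·P⁻¹ = [[−2, 8], [−3, 8]] · [[1, −1], [−3, 2]] = [[−26, 18], [−27, 19]].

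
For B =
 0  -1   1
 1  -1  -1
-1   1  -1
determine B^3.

[[2, 0, -4], [-4, 4, -2], [0, -2, 4]]

B^2 = [[-2, 2, 0], [0, -1, 3], [2, -1, -1]]
B^3 = [[2, 0, -4], [-4, 4, -2], [0, -2, 4]]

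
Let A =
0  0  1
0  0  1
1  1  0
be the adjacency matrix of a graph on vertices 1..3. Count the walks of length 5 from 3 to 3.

0

The number of length-5 walks from vertex 3 to vertex 3 is entry (3,3) of A⁵, where A is the adjacency matrix.
A² = [[1, 1, 0], [1, 1, 0], [0, 0, 2]]
A³ = [[0, 0, 2], [0, 0, 2], [2, 2, 0]]
A⁴ = [[2, 2, 0], [2, 2, 0], [0, 0, 4]]
A⁵ = [[0, 0, 4], [0, 0, 4], [4, 4, 0]]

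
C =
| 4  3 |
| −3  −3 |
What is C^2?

[[7, 3], [−3, 0]]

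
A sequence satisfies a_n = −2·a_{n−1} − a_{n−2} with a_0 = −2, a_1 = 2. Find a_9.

2

With companion matrix M = [[−2, −1], [1, 0]], [a_n, a_{n−1}]ᵀ = M·[a_{n−1}, a_{n−2}]ᵀ, so [a_9, a_8]ᵀ = M⁸·[a_1, a_0]ᵀ.
M⁸ = [[9, 8], [−8, −7]], giving [a_9, a_8]ᵀ = [[2], [−2]].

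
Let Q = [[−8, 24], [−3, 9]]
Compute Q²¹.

[[−8, 24], [−3, 9]]

Q² = Q (a projection; rank 1, trace 1), so Q²¹ = Q.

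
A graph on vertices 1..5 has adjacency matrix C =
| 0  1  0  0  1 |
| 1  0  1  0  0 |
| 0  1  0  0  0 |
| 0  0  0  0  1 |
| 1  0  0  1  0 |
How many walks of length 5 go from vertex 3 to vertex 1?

0

The number of length-5 walks from vertex 3 to vertex 1 is entry (3,1) of C⁵, where C is the adjacency matrix.
C² = [[2, 0, 1, 1, 0], [0, 2, 0, 0, 1], [1, 0, 1, 0, 0], [1, 0, 0, 1, 0], [0, 1, 0, 0, 2]]
C³ = [[0, 3, 0, 0, 3], [3, 0, 2, 1, 0], [0, 2, 0, 0, 1], [0, 1, 0, 0, 2], [3, 0, 1, 2, 0]]
C⁴ = [[6, 0, 3, 3, 0], [0, 5, 0, 0, 4], [3, 0, 2, 1, 0], [3, 0, 1, 2, 0], [0, 4, 0, 0, 5]]
C⁵ = [[0, 9, 0, 0, 9], [9, 0, 5, 4, 0], [0, 5, 0, 0, 4], [0, 4, 0, 0, 5], [9, 0, 4, 5, 0]]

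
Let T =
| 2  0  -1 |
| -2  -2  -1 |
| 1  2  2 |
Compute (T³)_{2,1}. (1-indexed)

-4

T² = [[3, -2, -4], [-1, 2, 2], [0, 0, 1]]
T³ = [[6, -4, -9], [-4, 0, 3], [1, 2, 2]]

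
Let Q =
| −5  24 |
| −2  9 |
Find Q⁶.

[[−2183, 8736], [−728, 2913]]

tr Q = 4 and det Q = 3, so the characteristic polynomial is λ² − (4)λ + (3) with roots 3 and 1.
Eigenvectors give P = [[3, −4], [1, −1]] with P⁻¹ = [[−1, 4], [−1, 3]], and Q = P·diag(3, 1)·P⁻¹.
Then Q⁶ = P·diag(729, 1)·P⁻¹ = [[2187, −4], [729, −1]] · [[−1, 4], [−1, 3]] = [[−2183, 8736], [−728, 2913]].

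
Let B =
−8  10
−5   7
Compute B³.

[[−62, 70], [−35, 43]]

tr B = −1 and det B = −6, so the characteristic polynomial is λ² − (−1)λ + (−6) with roots 2 and −3.
Eigenvectors give P = [[1, 2], [1, 1]] with P⁻¹ = [[−1, 2], [1, −1]], and B = P·diag(2, −3)·P⁻¹.
Then B³ = P·diag(8, −27)·P⁻¹ = [[8, −54], [8, −27]] · [[−1, 2], [1, −1]] = [[−62, 70], [−35, 43]].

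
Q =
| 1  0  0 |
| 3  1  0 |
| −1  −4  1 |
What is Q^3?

[[1, 0, 0], [9, 1, 0], [−39, −12, 1]]

Q = I + N where N = [[0, 0, 0], [3, 0, 0], [−1, −4, 0]] is strictly lower-triangular, so N^3 = 0.
(I + N)^3 = I + 3·N + 3·N^2 = [[1, 0, 0], [9, 1, 0], [−39, −12, 1]].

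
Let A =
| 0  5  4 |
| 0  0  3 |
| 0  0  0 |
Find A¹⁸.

[[0, 0, 0], [0, 0, 0], [0, 0, 0]]

A is strictly triangular, hence nilpotent: A³ = 0, so A¹⁸ = 0.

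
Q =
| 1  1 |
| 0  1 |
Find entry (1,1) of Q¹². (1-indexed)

1

Q = I + N where N = [[0, 1], [0, 0]] is strictly upper-triangular, so N² = 0.
(I + N)¹² = I + 12·N = [[1, 12], [0, 1]].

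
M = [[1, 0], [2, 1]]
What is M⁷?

M = I + N where N = [[0, 0], [2, 0]] is strictly lower-triangular, so N² = 0.
(I + N)⁷ = I + 7·N = [[1, 0], [14, 1]].

[[1, 0], [14, 1]]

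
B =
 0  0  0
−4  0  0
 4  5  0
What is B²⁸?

[[0, 0, 0], [0, 0, 0], [0, 0, 0]]

B is strictly triangular, hence nilpotent: B³ = 0, so B²⁸ = 0.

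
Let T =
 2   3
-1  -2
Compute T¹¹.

T² = I (check: tr T = 0 and det T = -1), so T¹¹ = T since 11 is odd.

[[2, 3], [-1, -2]]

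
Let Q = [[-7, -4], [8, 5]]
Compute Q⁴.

[[161, 80], [-160, -79]]

tr Q = -2 and det Q = -3, so the characteristic polynomial is λ² − (-2)λ + (-3) with roots -3 and 1.
Eigenvectors give P = [[-1, -1], [1, 2]] with P⁻¹ = [[-2, -1], [1, 1]], and Q = P·diag(-3, 1)·P⁻¹.
Then Q⁴ = P·diag(81, 1)·P⁻¹ = [[-81, -1], [81, 2]] · [[-2, -1], [1, 1]] = [[161, 80], [-160, -79]].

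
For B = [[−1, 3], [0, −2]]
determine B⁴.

[[1, −45], [0, 16]]

B² = [[1, −9], [0, 4]]
B³ = [[−1, 21], [0, −8]]
B⁴ = [[1, −45], [0, 16]]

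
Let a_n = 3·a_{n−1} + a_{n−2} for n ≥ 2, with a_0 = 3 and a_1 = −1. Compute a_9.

With companion matrix T = [[3, 1], [1, 0]], [a_n, a_{n−1}]ᵀ = T·[a_{n−1}, a_{n−2}]ᵀ, so [a_9, a_8]ᵀ = T⁸·[a_1, a_0]ᵀ.
T⁸ = [[12970, 3927], [3927, 1189]], giving [a_9, a_8]ᵀ = [[−1189], [−360]].

−1189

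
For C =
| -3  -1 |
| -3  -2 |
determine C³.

[[-51, -22], [-66, -29]]

C² = [[12, 5], [15, 7]]
C³ = [[-51, -22], [-66, -29]]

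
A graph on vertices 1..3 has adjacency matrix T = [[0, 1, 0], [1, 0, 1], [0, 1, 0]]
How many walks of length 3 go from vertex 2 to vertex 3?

The number of length-3 walks from vertex 2 to vertex 3 is entry (2,3) of T^3, where T is the adjacency matrix.
T^2 = [[1, 0, 1], [0, 2, 0], [1, 0, 1]]
T^3 = [[0, 2, 0], [2, 0, 2], [0, 2, 0]]

2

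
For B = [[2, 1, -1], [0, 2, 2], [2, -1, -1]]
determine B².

[[2, 5, 1], [4, 2, 2], [2, 1, -3]]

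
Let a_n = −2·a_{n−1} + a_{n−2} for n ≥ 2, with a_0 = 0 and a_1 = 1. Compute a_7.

With companion matrix B = [[−2, 1], [1, 0]], [a_n, a_{n−1}]ᵀ = B·[a_{n−1}, a_{n−2}]ᵀ, so [a_7, a_6]ᵀ = B^6·[a_1, a_0]ᵀ.
B^6 = [[169, −70], [−70, 29]], giving [a_7, a_6]ᵀ = [[169], [−70]].

169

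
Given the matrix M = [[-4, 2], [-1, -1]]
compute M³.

[[-46, 38], [-19, 11]]

tr M = -5 and det M = 6, so the characteristic polynomial is λ² − (-5)λ + (6) with roots -2 and -3.
Eigenvectors give P = [[1, -2], [1, -1]] with P⁻¹ = [[-1, 2], [-1, 1]], and M = P·diag(-2, -3)·P⁻¹.
Then M³ = P·diag(-8, -27)·P⁻¹ = [[-8, 54], [-8, 27]] · [[-1, 2], [-1, 1]] = [[-46, 38], [-19, 11]].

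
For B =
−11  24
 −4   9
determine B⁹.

[[−59051, 118104], [−19684, 39369]]

tr B = −2 and det B = −3, so the characteristic polynomial is λ² − (−2)λ + (−3) with roots −3 and 1.
Eigenvectors give P = [[3, 2], [1, 1]] with P⁻¹ = [[1, −2], [−1, 3]], and B = P·diag(−3, 1)·P⁻¹.
Then B⁹ = P·diag(−19683, 1)·P⁻¹ = [[−59049, 2], [−19683, 1]] · [[1, −2], [−1, 3]] = [[−59051, 118104], [−19684, 39369]].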